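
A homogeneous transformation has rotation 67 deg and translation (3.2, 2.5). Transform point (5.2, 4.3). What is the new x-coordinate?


x' = cos(theta)*px - sin(theta)*py + tx
= 0.3907*5.2 - 0.9205*4.3 + 3.2
= 1.2736


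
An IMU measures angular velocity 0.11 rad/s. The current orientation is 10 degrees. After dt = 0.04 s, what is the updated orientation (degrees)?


delta_theta = w * dt = 0.11 * 0.04 = 0.0044 rad
= 0.2521 deg
theta_new = 10 + 0.2521 = 10.2521 deg


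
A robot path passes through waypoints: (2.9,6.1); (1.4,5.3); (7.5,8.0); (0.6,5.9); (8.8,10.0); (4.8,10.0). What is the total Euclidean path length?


Segment lengths:
  seg1 = sqrt((-1.5)^2 + (-0.8)^2) = 1.7
  seg2 = sqrt((6.1)^2 + (2.7)^2) = 6.6708
  seg3 = sqrt((-6.9)^2 + (-2.1)^2) = 7.2125
  seg4 = sqrt((8.2)^2 + (4.1)^2) = 9.1679
  seg5 = sqrt((-4.0)^2 + (0.0)^2) = 4.0
Total = 28.7512


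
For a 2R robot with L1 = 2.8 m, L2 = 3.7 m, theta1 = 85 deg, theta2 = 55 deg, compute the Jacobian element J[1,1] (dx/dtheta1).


J[1,1] = -L1*sin(t1) - L2*sin(t1+t2)
= -2.8*sin(85) - 3.7*sin(140)
= -5.1677


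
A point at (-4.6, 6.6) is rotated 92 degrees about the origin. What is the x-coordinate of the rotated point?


x' = x*cos(theta) - y*sin(theta)
cos(92 deg) = -0.0349, sin(92 deg) = 0.9994
x' = -4.6 * -0.0349 - 6.6 * 0.9994
= 0.1605 - 6.596
= -6.4354


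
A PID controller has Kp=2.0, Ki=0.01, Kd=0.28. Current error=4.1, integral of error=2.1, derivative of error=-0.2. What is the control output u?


u = Kp*e + Ki*int(e) + Kd*de/dt
= 2.0*4.1 + 0.01*2.1 + 0.28*(-0.2)
= 8.2 + 0.021 + -0.056
= 8.165


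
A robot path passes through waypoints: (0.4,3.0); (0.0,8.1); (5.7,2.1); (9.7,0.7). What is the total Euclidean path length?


Segment lengths:
  seg1 = sqrt((-0.4)^2 + (5.1)^2) = 5.1157
  seg2 = sqrt((5.7)^2 + (-6.0)^2) = 8.2759
  seg3 = sqrt((4.0)^2 + (-1.4)^2) = 4.2379
Total = 17.6295


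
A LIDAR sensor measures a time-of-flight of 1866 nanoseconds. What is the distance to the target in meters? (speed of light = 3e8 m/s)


tof = 1866 ns = 1.866e-06 s
dist = c * tof / 2
= 3e8 * 1.866e-06 / 2
= 279.9 m


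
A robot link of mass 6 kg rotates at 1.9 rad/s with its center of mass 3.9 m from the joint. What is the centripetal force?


F = m * omega^2 * r
= 6 * 1.9^2 * 3.9
= 6 * 3.61 * 3.9
= 84.474 N


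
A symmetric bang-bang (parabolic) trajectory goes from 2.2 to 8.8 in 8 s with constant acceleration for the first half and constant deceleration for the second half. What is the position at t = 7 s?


Symmetric rest-to-rest: each phase covers (pf-p0)/2 in time T/2. 0.5*a*(T/2)^2 = (pf-p0)/2 => a = 4*(pf-p0)/T^2
a = 4*(8.8-2.2)/8^2 = 0.4125
t = 7 is in the deceleration phase (t > T/2).
p = pf - 0.5*a*(T-t)^2 = 8.8 - 0.5*0.4125*1^2
= 8.5938


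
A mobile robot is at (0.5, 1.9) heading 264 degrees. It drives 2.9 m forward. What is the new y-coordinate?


y_new = y0 + d*sin(theta)
= 1.9 + 2.9*sin(264)
= 1.9 + -2.8841
= -0.9841


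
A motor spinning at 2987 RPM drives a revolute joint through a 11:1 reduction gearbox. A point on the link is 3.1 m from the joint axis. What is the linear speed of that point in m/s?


omega_motor = 2987 * 2*pi/60 = 312.7979 rad/s
omega_joint = omega_motor / 11 = 28.4362 rad/s
v = omega_joint * r = 28.4362 * 3.1
= 88.1521 m/s


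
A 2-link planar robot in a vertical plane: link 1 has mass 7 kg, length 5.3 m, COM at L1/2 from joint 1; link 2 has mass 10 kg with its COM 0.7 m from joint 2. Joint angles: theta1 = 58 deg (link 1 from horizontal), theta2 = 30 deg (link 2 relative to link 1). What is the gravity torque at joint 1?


Horizontal distance from joint 1 to link-1 COM:
  x_c1 = (L1/2)*cos(t1) = 2.65 * 0.5299 = 1.4043 m
Horizontal distance from joint 1 to link-2 COM:
  x_c2 = L1*cos(t1) + Lc2*cos(t1+t2)
       = 5.3*0.5299 + 0.7*0.0349 = 2.833 m
tau1 = m1*g*x_c1 + m2*g*x_c2
     = 7*9.81*1.4043 + 10*9.81*2.833
     = 96.4323 + 277.9175
     = 374.3498 Nm


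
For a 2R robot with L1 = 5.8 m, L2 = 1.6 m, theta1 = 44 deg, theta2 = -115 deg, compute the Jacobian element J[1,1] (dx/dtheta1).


J[1,1] = -L1*sin(t1) - L2*sin(t1+t2)
= -5.8*sin(44) - 1.6*sin(-71)
= -2.5162


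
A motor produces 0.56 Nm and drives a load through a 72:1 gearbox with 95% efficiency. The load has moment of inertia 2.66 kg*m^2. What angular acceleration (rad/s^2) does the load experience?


tau_out = tau_motor * N * eta
= 0.56 * 72 * 0.95 = 38.304 Nm
alpha = tau_out / I = 38.304 / 2.66
= 14.4 rad/s^2


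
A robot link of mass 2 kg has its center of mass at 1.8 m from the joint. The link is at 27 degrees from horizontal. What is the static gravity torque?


tau = m*g*L*cos(angle)
= 2 * 9.81 * 1.8 * cos(27 deg)
= 2 * 9.81 * 1.8 * 0.891
= 31.4668 Nm


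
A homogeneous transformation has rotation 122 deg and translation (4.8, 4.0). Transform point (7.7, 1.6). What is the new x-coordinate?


x' = cos(theta)*px - sin(theta)*py + tx
= -0.5299*7.7 - 0.848*1.6 + 4.8
= -0.6373


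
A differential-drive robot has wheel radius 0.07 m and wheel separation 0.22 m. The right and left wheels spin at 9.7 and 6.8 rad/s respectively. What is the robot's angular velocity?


vR = r*wR = 0.07*9.7 = 0.679 m/s
vL = r*wL = 0.07*6.8 = 0.476 m/s
v = (vR+vL)/2 = 0.5775 m/s
omega = (vR-vL)/L = 0.9227 rad/s
angular velocity = 0.9227 rad/s


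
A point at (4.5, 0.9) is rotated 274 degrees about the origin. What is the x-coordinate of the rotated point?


x' = x*cos(theta) - y*sin(theta)
cos(274 deg) = 0.0698, sin(274 deg) = -0.9976
x' = 4.5 * 0.0698 - 0.9 * -0.9976
= 0.3139 - -0.8978
= 1.2117


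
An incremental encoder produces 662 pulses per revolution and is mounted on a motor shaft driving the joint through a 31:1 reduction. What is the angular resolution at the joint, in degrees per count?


counts per rev = 662
effective counts at joint = 662 * 31 = 20522
resolution = 360 / 20522
= 0.0175 deg/count


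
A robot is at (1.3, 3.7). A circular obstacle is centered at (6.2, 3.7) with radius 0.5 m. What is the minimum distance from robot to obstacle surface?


center_dist = sqrt((1.3-6.2)^2 + (3.7-3.7)^2)
= sqrt(24.01 + 0.0)
= 4.9
min_dist = center_dist - radius = 4.9 - 0.5 = 4.4 m


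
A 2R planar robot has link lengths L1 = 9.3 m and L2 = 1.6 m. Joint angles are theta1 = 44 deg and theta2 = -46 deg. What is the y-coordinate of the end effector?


Convert angles to radians: theta1 = 0.7679, theta2 = -0.8029
y = L1*sin(theta1) + L2*sin(theta1+theta2)
y = 6.4603 + -0.0558
y = 6.4045


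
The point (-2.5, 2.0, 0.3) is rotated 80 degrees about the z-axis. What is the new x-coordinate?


Rotation about z-axis: x' = x*cos(theta) - y*sin(theta)
= -2.5 * 0.1736 - 2.0 * 0.9848
= -2.4037


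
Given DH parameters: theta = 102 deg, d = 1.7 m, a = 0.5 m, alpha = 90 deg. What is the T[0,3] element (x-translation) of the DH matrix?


T[0,3] = a * cos(theta)
= 0.5 * cos(102 deg)
= 0.5 * -0.2079
= -0.104


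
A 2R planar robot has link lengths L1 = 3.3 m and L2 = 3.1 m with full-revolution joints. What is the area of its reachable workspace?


r_max = L1 + L2 = 6.4 m
r_min = |L1 - L2| = 0.2 m
Area = pi*(r_max^2 - r_min^2)
= pi*(40.96 - 0.04)
= pi * 40.92
= 128.554 m^2


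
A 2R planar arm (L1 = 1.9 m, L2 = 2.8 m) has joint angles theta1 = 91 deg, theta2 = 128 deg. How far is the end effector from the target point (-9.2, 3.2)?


End effector via forward kinematics:
x = L1*cos(t1) + L2*cos(t1+t2) = -2.2092
y = L1*sin(t1) + L2*sin(t1+t2) = 0.1376
Distance to target:
d = sqrt((-9.2 - -2.2092)^2 + (3.2 - 0.1376)^2)
= sqrt(48.8717 + 9.3782)
= 7.6322 m


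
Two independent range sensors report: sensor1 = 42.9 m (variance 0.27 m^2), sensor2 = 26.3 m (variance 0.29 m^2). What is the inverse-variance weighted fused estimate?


w1 = (1/var1) / (1/var1 + 1/var2)
   = 3.7037 / (3.7037 + 3.4483) = 0.5179
w2 = 1 - w1 = 0.4821
fused = w1*s1 + w2*s2 = 22.2161 + 12.6804
= 34.8964 m


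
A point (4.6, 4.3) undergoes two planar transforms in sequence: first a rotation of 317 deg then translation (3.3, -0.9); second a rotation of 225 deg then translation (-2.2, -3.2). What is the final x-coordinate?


After transform 1:
x1 = cos(317)*4.6 - sin(317)*4.3 + 3.3 = 9.5968
y1 = sin(317)*4.6 + cos(317)*4.3 + -0.9 = -0.8924
After transform 2:
x2 = cos(225)*9.5968 - sin(225)*-0.8924 + -2.2
= -9.617


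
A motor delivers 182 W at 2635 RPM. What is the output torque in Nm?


omega = 2635 * 2*pi/60 = 275.9366 rad/s
tau = P / omega = 182 / 275.9366
= 0.6596 Nm


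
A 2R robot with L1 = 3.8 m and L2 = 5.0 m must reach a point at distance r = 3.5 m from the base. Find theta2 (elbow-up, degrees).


cos(theta2) = (r^2 - L1^2 - L2^2) / (2*L1*L2)
cos(theta2) = (12.25 - 14.44 - 25.0) / 38.0
cos(theta2) = -0.715526
theta2 = 135.6863 degrees


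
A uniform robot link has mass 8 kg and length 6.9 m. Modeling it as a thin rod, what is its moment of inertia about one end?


I = (1/3) * m * L^2
= (1/3) * 8 * 6.9^2
= 0.333333 * 8 * 47.61
= 126.96 kg*m^2


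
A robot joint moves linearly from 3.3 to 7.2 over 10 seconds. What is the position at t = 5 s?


s = t/T = 5/10 = 0.5
p(t) = p0 + (pf-p0)*s
= 3.3 + (7.2 - 3.3) * 0.5
= 5.25


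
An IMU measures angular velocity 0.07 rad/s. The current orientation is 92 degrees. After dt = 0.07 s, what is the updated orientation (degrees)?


delta_theta = w * dt = 0.07 * 0.07 = 0.0049 rad
= 0.2807 deg
theta_new = 92 + 0.2807 = 92.2807 deg


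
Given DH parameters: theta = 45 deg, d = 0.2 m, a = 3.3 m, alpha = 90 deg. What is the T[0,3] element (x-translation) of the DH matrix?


T[0,3] = a * cos(theta)
= 3.3 * cos(45 deg)
= 3.3 * 0.7071
= 2.3335


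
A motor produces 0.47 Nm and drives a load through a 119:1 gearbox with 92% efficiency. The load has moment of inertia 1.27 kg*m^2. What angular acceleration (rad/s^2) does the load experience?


tau_out = tau_motor * N * eta
= 0.47 * 119 * 0.92 = 51.4556 Nm
alpha = tau_out / I = 51.4556 / 1.27
= 40.5162 rad/s^2


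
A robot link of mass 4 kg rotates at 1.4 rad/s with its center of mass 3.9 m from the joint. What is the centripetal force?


F = m * omega^2 * r
= 4 * 1.4^2 * 3.9
= 4 * 1.96 * 3.9
= 30.576 N


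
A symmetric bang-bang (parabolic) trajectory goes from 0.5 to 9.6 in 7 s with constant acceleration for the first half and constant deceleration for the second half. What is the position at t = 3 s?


Symmetric rest-to-rest: each phase covers (pf-p0)/2 in time T/2. 0.5*a*(T/2)^2 = (pf-p0)/2 => a = 4*(pf-p0)/T^2
a = 4*(9.6-0.5)/7^2 = 0.7429
t = 3 is in the acceleration phase (t <= T/2).
p = p0 + 0.5*a*t^2 = 0.5 + 0.5*0.7429*3^2
= 3.8429


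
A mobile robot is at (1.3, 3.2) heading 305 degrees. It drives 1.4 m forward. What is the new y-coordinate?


y_new = y0 + d*sin(theta)
= 3.2 + 1.4*sin(305)
= 3.2 + -1.1468
= 2.0532


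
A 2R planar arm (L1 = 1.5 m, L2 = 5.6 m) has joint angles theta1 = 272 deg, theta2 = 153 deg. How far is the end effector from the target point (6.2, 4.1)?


End effector via forward kinematics:
x = L1*cos(t1) + L2*cos(t1+t2) = 2.419
y = L1*sin(t1) + L2*sin(t1+t2) = 3.5762
Distance to target:
d = sqrt((6.2 - 2.419)^2 + (4.1 - 3.5762)^2)
= sqrt(14.2959 + 0.2743)
= 3.8171 m


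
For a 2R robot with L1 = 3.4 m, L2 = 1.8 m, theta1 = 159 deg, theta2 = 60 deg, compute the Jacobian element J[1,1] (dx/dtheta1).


J[1,1] = -L1*sin(t1) - L2*sin(t1+t2)
= -3.4*sin(159) - 1.8*sin(219)
= -0.0857


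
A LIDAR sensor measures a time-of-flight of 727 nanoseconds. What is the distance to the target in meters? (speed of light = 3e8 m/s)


tof = 727 ns = 7.27e-07 s
dist = c * tof / 2
= 3e8 * 7.27e-07 / 2
= 109.05 m


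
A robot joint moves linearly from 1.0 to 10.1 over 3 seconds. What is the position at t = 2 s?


s = t/T = 2/3 = 0.6667
p(t) = p0 + (pf-p0)*s
= 1.0 + (10.1 - 1.0) * 0.6667
= 7.0667


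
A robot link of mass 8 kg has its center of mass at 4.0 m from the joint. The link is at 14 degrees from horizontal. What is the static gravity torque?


tau = m*g*L*cos(angle)
= 8 * 9.81 * 4.0 * cos(14 deg)
= 8 * 9.81 * 4.0 * 0.9703
= 304.5952 Nm


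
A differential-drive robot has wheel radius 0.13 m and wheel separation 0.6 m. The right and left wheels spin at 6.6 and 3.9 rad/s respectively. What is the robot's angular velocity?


vR = r*wR = 0.13*6.6 = 0.858 m/s
vL = r*wL = 0.13*3.9 = 0.507 m/s
v = (vR+vL)/2 = 0.6825 m/s
omega = (vR-vL)/L = 0.585 rad/s
angular velocity = 0.585 rad/s


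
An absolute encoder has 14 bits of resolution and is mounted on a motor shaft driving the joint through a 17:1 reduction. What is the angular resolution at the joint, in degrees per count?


counts = 2^14 = 16384
effective counts at joint = 16384 * 17 = 278528
resolution = 360 / 278528
= 0.0013 deg/count


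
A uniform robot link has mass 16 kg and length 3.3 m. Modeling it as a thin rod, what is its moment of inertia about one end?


I = (1/3) * m * L^2
= (1/3) * 16 * 3.3^2
= 0.333333 * 16 * 10.89
= 58.08 kg*m^2


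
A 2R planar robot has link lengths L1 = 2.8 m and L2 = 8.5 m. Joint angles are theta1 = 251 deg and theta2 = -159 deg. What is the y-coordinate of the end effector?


Convert angles to radians: theta1 = 4.3808, theta2 = -2.7751
y = L1*sin(theta1) + L2*sin(theta1+theta2)
y = -2.6475 + 8.4948
y = 5.8474


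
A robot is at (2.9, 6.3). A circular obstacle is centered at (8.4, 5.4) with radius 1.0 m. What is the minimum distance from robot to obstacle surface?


center_dist = sqrt((2.9-8.4)^2 + (6.3-5.4)^2)
= sqrt(30.25 + 0.81)
= 5.5731
min_dist = center_dist - radius = 5.5731 - 1.0 = 4.5731 m


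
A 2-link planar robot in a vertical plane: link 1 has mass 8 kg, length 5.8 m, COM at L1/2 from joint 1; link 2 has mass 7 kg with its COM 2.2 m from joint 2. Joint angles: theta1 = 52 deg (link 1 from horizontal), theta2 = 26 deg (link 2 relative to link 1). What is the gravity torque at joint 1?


Horizontal distance from joint 1 to link-1 COM:
  x_c1 = (L1/2)*cos(t1) = 2.9 * 0.6157 = 1.7854 m
Horizontal distance from joint 1 to link-2 COM:
  x_c2 = L1*cos(t1) + Lc2*cos(t1+t2)
       = 5.8*0.6157 + 2.2*0.2079 = 4.0282 m
tau1 = m1*g*x_c1 + m2*g*x_c2
     = 8*9.81*1.7854 + 7*9.81*4.0282
     = 140.1196 + 276.6194
     = 416.739 Nm


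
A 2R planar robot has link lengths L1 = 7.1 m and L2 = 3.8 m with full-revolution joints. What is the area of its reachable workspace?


r_max = L1 + L2 = 10.9 m
r_min = |L1 - L2| = 3.3 m
Area = pi*(r_max^2 - r_min^2)
= pi*(118.81 - 10.89)
= pi * 107.92
= 339.0407 m^2


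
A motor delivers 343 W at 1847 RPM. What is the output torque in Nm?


omega = 1847 * 2*pi/60 = 193.4174 rad/s
tau = P / omega = 343 / 193.4174
= 1.7734 Nm


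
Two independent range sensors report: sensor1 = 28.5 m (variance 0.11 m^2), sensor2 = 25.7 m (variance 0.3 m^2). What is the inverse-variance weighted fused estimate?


w1 = (1/var1) / (1/var1 + 1/var2)
   = 9.0909 / (9.0909 + 3.3333) = 0.7317
w2 = 1 - w1 = 0.2683
fused = w1*s1 + w2*s2 = 20.8537 + 6.8951
= 27.7488 m


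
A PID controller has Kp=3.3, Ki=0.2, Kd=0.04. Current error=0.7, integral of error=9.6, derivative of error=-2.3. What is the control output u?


u = Kp*e + Ki*int(e) + Kd*de/dt
= 3.3*0.7 + 0.2*9.6 + 0.04*(-2.3)
= 2.31 + 1.92 + -0.092
= 4.138


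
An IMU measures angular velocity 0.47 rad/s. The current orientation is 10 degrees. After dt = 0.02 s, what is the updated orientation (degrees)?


delta_theta = w * dt = 0.47 * 0.02 = 0.0094 rad
= 0.5386 deg
theta_new = 10 + 0.5386 = 10.5386 deg


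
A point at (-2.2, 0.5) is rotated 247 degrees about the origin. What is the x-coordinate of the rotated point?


x' = x*cos(theta) - y*sin(theta)
cos(247 deg) = -0.3907, sin(247 deg) = -0.9205
x' = -2.2 * -0.3907 - 0.5 * -0.9205
= 0.8596 - -0.4603
= 1.3199


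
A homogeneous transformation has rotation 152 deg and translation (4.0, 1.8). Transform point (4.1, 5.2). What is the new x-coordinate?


x' = cos(theta)*px - sin(theta)*py + tx
= -0.8829*4.1 - 0.4695*5.2 + 4.0
= -2.0613


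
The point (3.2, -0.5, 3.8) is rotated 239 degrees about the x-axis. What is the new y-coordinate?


Rotation about x-axis: y' = y*cos(theta) - z*sin(theta)
= -0.5 * -0.515 - 3.8 * -0.8572
= 3.5148


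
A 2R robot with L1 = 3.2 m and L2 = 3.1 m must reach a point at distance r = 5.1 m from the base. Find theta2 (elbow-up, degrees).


cos(theta2) = (r^2 - L1^2 - L2^2) / (2*L1*L2)
cos(theta2) = (26.01 - 10.24 - 9.61) / 19.84
cos(theta2) = 0.310484
theta2 = 71.9116 degrees


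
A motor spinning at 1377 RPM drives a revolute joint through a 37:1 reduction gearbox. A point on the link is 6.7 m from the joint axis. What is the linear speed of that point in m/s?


omega_motor = 1377 * 2*pi/60 = 144.1991 rad/s
omega_joint = omega_motor / 37 = 3.8973 rad/s
v = omega_joint * r = 3.8973 * 6.7
= 26.1117 m/s


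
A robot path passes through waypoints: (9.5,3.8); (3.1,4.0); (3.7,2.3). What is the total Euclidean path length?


Segment lengths:
  seg1 = sqrt((-6.4)^2 + (0.2)^2) = 6.4031
  seg2 = sqrt((0.6)^2 + (-1.7)^2) = 1.8028
Total = 8.2059


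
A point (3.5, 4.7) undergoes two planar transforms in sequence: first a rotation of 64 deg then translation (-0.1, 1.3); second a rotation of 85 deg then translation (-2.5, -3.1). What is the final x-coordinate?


After transform 1:
x1 = cos(64)*3.5 - sin(64)*4.7 + -0.1 = -2.79
y1 = sin(64)*3.5 + cos(64)*4.7 + 1.3 = 6.5061
After transform 2:
x2 = cos(85)*-2.79 - sin(85)*6.5061 + -2.5
= -9.2245


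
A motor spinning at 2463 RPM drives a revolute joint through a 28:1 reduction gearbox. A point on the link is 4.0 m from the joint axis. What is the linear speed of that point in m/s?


omega_motor = 2463 * 2*pi/60 = 257.9248 rad/s
omega_joint = omega_motor / 28 = 9.2116 rad/s
v = omega_joint * r = 9.2116 * 4.0
= 36.8464 m/s


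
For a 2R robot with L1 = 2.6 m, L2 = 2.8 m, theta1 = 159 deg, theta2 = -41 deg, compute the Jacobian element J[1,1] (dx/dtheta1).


J[1,1] = -L1*sin(t1) - L2*sin(t1+t2)
= -2.6*sin(159) - 2.8*sin(118)
= -3.404


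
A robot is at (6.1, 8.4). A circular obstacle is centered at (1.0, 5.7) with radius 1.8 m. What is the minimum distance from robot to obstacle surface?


center_dist = sqrt((6.1-1.0)^2 + (8.4-5.7)^2)
= sqrt(26.01 + 7.29)
= 5.7706
min_dist = center_dist - radius = 5.7706 - 1.8 = 3.9706 m


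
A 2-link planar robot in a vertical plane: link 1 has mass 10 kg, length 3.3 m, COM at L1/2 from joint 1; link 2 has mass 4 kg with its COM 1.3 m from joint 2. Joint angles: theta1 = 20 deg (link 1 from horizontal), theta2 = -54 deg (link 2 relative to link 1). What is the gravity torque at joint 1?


Horizontal distance from joint 1 to link-1 COM:
  x_c1 = (L1/2)*cos(t1) = 1.65 * 0.9397 = 1.5505 m
Horizontal distance from joint 1 to link-2 COM:
  x_c2 = L1*cos(t1) + Lc2*cos(t1+t2)
       = 3.3*0.9397 + 1.3*0.829 = 4.1787 m
tau1 = m1*g*x_c1 + m2*g*x_c2
     = 10*9.81*1.5505 + 4*9.81*4.1787
     = 152.1033 + 163.9735
     = 316.0769 Nm


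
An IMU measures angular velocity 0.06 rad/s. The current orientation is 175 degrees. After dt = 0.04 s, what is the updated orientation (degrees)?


delta_theta = w * dt = 0.06 * 0.04 = 0.0024 rad
= 0.1375 deg
theta_new = 175 + 0.1375 = 175.1375 deg


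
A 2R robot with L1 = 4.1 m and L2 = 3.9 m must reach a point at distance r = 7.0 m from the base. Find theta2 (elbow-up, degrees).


cos(theta2) = (r^2 - L1^2 - L2^2) / (2*L1*L2)
cos(theta2) = (49.0 - 16.81 - 15.21) / 31.98
cos(theta2) = 0.530957
theta2 = 57.9299 degrees


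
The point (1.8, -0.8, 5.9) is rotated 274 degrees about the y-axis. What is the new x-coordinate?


Rotation about y-axis: x' = x*cos(theta) + z*sin(theta)
= 1.8 * 0.0698 + 5.9 * -0.9976
= -5.7601


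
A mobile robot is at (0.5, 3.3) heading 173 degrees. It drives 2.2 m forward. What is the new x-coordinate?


x_new = x0 + d*cos(theta)
= 0.5 + 2.2*cos(173)
= 0.5 + -2.1836
= -1.6836


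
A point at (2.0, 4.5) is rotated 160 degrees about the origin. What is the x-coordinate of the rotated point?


x' = x*cos(theta) - y*sin(theta)
cos(160 deg) = -0.9397, sin(160 deg) = 0.342
x' = 2.0 * -0.9397 - 4.5 * 0.342
= -1.8794 - 1.5391
= -3.4185


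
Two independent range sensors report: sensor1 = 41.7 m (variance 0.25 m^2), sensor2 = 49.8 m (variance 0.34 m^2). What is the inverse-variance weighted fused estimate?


w1 = (1/var1) / (1/var1 + 1/var2)
   = 4.0 / (4.0 + 2.9412) = 0.5763
w2 = 1 - w1 = 0.4237
fused = w1*s1 + w2*s2 = 24.0305 + 21.1017
= 45.1322 m


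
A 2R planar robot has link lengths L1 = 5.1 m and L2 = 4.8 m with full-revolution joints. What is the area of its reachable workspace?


r_max = L1 + L2 = 9.9 m
r_min = |L1 - L2| = 0.3 m
Area = pi*(r_max^2 - r_min^2)
= pi*(98.01 - 0.09)
= pi * 97.92
= 307.6248 m^2


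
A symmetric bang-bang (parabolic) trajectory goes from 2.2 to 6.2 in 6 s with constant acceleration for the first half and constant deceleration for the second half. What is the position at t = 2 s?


Symmetric rest-to-rest: each phase covers (pf-p0)/2 in time T/2. 0.5*a*(T/2)^2 = (pf-p0)/2 => a = 4*(pf-p0)/T^2
a = 4*(6.2-2.2)/6^2 = 0.4444
t = 2 is in the acceleration phase (t <= T/2).
p = p0 + 0.5*a*t^2 = 2.2 + 0.5*0.4444*2^2
= 3.0889


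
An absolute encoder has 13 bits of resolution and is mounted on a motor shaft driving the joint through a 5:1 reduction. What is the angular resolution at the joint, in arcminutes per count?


counts = 2^13 = 8192
effective counts at joint = 8192 * 5 = 40960
resolution = 360*60 / 40960
= 0.5273 arcmin/count


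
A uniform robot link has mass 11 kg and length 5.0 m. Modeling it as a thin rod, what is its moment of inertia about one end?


I = (1/3) * m * L^2
= (1/3) * 11 * 5.0^2
= 0.333333 * 11 * 25.0
= 91.6667 kg*m^2


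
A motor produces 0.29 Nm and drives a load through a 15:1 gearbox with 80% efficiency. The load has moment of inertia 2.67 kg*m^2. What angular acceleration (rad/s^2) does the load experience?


tau_out = tau_motor * N * eta
= 0.29 * 15 * 0.8 = 3.48 Nm
alpha = tau_out / I = 3.48 / 2.67
= 1.3034 rad/s^2


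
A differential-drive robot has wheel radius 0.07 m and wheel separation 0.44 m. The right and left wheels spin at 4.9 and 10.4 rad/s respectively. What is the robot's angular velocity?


vR = r*wR = 0.07*4.9 = 0.343 m/s
vL = r*wL = 0.07*10.4 = 0.728 m/s
v = (vR+vL)/2 = 0.5355 m/s
omega = (vR-vL)/L = -0.875 rad/s
angular velocity = -0.875 rad/s


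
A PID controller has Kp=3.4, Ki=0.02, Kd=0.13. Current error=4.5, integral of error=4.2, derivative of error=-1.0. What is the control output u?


u = Kp*e + Ki*int(e) + Kd*de/dt
= 3.4*4.5 + 0.02*4.2 + 0.13*(-1.0)
= 15.3 + 0.084 + -0.13
= 15.254


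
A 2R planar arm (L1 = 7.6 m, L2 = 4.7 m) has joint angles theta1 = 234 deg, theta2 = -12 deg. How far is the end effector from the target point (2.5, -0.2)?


End effector via forward kinematics:
x = L1*cos(t1) + L2*cos(t1+t2) = -7.9599
y = L1*sin(t1) + L2*sin(t1+t2) = -9.2934
Distance to target:
d = sqrt((2.5 - -7.9599)^2 + (-0.2 - -9.2934)^2)
= sqrt(109.4105 + 82.6907)
= 13.8601 m


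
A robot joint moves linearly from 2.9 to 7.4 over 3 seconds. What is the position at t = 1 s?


s = t/T = 1/3 = 0.3333
p(t) = p0 + (pf-p0)*s
= 2.9 + (7.4 - 2.9) * 0.3333
= 4.4


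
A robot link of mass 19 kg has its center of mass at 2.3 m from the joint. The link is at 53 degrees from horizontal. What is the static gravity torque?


tau = m*g*L*cos(angle)
= 19 * 9.81 * 2.3 * cos(53 deg)
= 19 * 9.81 * 2.3 * 0.6018
= 257.9963 Nm


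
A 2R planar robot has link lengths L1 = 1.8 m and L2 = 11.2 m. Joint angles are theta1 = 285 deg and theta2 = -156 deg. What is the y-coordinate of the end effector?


Convert angles to radians: theta1 = 4.9742, theta2 = -2.7227
y = L1*sin(theta1) + L2*sin(theta1+theta2)
y = -1.7387 + 8.704
y = 6.9654


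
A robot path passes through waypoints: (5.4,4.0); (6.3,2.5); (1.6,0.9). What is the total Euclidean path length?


Segment lengths:
  seg1 = sqrt((0.9)^2 + (-1.5)^2) = 1.7493
  seg2 = sqrt((-4.7)^2 + (-1.6)^2) = 4.9649
Total = 6.7142


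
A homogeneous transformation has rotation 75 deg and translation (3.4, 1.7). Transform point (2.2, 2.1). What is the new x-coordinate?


x' = cos(theta)*px - sin(theta)*py + tx
= 0.2588*2.2 - 0.9659*2.1 + 3.4
= 1.941


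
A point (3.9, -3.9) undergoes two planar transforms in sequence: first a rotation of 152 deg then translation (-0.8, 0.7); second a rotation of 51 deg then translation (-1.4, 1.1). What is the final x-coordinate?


After transform 1:
x1 = cos(152)*3.9 - sin(152)*-3.9 + -0.8 = -2.4126
y1 = sin(152)*3.9 + cos(152)*-3.9 + 0.7 = 5.9744
After transform 2:
x2 = cos(51)*-2.4126 - sin(51)*5.9744 + -1.4
= -7.5613


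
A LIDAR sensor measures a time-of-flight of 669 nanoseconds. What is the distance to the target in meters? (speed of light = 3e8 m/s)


tof = 669 ns = 6.69e-07 s
dist = c * tof / 2
= 3e8 * 6.69e-07 / 2
= 100.35 m


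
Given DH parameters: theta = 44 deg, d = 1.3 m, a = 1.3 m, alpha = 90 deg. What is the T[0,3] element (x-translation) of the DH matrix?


T[0,3] = a * cos(theta)
= 1.3 * cos(44 deg)
= 1.3 * 0.7193
= 0.9351


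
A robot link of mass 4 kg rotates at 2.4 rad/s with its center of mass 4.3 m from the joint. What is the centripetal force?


F = m * omega^2 * r
= 4 * 2.4^2 * 4.3
= 4 * 5.76 * 4.3
= 99.072 N


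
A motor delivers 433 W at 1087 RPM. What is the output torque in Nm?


omega = 1087 * 2*pi/60 = 113.8304 rad/s
tau = P / omega = 433 / 113.8304
= 3.8039 Nm


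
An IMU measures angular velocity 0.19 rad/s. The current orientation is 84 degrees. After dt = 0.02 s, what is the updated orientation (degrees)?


delta_theta = w * dt = 0.19 * 0.02 = 0.0038 rad
= 0.2177 deg
theta_new = 84 + 0.2177 = 84.2177 deg


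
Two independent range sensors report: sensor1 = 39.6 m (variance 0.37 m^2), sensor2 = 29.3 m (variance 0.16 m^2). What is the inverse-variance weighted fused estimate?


w1 = (1/var1) / (1/var1 + 1/var2)
   = 2.7027 / (2.7027 + 6.25) = 0.3019
w2 = 1 - w1 = 0.6981
fused = w1*s1 + w2*s2 = 11.9547 + 20.4547
= 32.4094 m


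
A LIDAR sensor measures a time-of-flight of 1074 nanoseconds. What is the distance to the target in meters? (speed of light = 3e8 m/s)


tof = 1074 ns = 1.074e-06 s
dist = c * tof / 2
= 3e8 * 1.074e-06 / 2
= 161.1 m


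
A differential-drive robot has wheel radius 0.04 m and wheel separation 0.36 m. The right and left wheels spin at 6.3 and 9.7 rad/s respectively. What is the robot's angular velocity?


vR = r*wR = 0.04*6.3 = 0.252 m/s
vL = r*wL = 0.04*9.7 = 0.388 m/s
v = (vR+vL)/2 = 0.32 m/s
omega = (vR-vL)/L = -0.3778 rad/s
angular velocity = -0.3778 rad/s


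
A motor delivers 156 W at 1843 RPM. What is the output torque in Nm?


omega = 1843 * 2*pi/60 = 192.9985 rad/s
tau = P / omega = 156 / 192.9985
= 0.8083 Nm


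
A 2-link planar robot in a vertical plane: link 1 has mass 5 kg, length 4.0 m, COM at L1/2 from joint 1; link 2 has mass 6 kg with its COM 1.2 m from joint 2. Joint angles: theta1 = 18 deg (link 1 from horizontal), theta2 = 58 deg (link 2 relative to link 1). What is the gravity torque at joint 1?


Horizontal distance from joint 1 to link-1 COM:
  x_c1 = (L1/2)*cos(t1) = 2.0 * 0.9511 = 1.9021 m
Horizontal distance from joint 1 to link-2 COM:
  x_c2 = L1*cos(t1) + Lc2*cos(t1+t2)
       = 4.0*0.9511 + 1.2*0.2419 = 4.0945 m
tau1 = m1*g*x_c1 + m2*g*x_c2
     = 5*9.81*1.9021 + 6*9.81*4.0945
     = 93.2986 + 241.0042
     = 334.3028 Nm


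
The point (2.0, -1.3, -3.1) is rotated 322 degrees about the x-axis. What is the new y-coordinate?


Rotation about x-axis: y' = y*cos(theta) - z*sin(theta)
= -1.3 * 0.788 - -3.1 * -0.6157
= -2.933


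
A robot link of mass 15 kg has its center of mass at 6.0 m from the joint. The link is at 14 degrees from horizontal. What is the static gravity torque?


tau = m*g*L*cos(angle)
= 15 * 9.81 * 6.0 * cos(14 deg)
= 15 * 9.81 * 6.0 * 0.9703
= 856.6741 Nm


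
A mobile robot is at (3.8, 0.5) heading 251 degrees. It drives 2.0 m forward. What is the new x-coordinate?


x_new = x0 + d*cos(theta)
= 3.8 + 2.0*cos(251)
= 3.8 + -0.6511
= 3.1489


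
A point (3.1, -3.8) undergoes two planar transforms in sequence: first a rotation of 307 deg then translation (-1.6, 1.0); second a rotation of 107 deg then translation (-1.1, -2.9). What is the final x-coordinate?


After transform 1:
x1 = cos(307)*3.1 - sin(307)*-3.8 + -1.6 = -2.7692
y1 = sin(307)*3.1 + cos(307)*-3.8 + 1.0 = -3.7627
After transform 2:
x2 = cos(107)*-2.7692 - sin(107)*-3.7627 + -1.1
= 3.3079


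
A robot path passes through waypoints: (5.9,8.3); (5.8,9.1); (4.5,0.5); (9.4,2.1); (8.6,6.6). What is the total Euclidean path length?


Segment lengths:
  seg1 = sqrt((-0.1)^2 + (0.8)^2) = 0.8062
  seg2 = sqrt((-1.3)^2 + (-8.6)^2) = 8.6977
  seg3 = sqrt((4.9)^2 + (1.6)^2) = 5.1546
  seg4 = sqrt((-0.8)^2 + (4.5)^2) = 4.5706
Total = 19.2291


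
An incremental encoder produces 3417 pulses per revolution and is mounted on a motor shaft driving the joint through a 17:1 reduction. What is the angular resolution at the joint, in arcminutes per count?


counts per rev = 3417
effective counts at joint = 3417 * 17 = 58089
resolution = 360*60 / 58089
= 0.3718 arcmin/count


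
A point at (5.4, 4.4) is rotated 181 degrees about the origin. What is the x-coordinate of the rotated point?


x' = x*cos(theta) - y*sin(theta)
cos(181 deg) = -0.9998, sin(181 deg) = -0.0175
x' = 5.4 * -0.9998 - 4.4 * -0.0175
= -5.3992 - -0.0768
= -5.3224


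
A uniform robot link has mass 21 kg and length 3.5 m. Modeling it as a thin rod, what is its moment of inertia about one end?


I = (1/3) * m * L^2
= (1/3) * 21 * 3.5^2
= 0.333333 * 21 * 12.25
= 85.75 kg*m^2


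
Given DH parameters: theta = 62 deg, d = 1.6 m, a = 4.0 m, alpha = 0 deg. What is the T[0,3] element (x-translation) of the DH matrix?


T[0,3] = a * cos(theta)
= 4.0 * cos(62 deg)
= 4.0 * 0.4695
= 1.8779


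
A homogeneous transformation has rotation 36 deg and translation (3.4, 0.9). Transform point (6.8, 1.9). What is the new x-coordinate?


x' = cos(theta)*px - sin(theta)*py + tx
= 0.809*6.8 - 0.5878*1.9 + 3.4
= 7.7845


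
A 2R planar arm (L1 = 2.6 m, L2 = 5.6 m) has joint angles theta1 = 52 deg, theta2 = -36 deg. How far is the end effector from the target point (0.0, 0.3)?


End effector via forward kinematics:
x = L1*cos(t1) + L2*cos(t1+t2) = 6.9838
y = L1*sin(t1) + L2*sin(t1+t2) = 3.5924
Distance to target:
d = sqrt((0.0 - 6.9838)^2 + (0.3 - 3.5924)^2)
= sqrt(48.7733 + 10.8399)
= 7.721 m


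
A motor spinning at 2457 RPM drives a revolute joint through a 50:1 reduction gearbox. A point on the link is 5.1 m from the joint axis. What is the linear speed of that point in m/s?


omega_motor = 2457 * 2*pi/60 = 257.2964 rad/s
omega_joint = omega_motor / 50 = 5.1459 rad/s
v = omega_joint * r = 5.1459 * 5.1
= 26.2442 m/s


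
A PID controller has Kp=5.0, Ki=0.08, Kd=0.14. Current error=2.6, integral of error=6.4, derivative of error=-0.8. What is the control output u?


u = Kp*e + Ki*int(e) + Kd*de/dt
= 5.0*2.6 + 0.08*6.4 + 0.14*(-0.8)
= 13.0 + 0.512 + -0.112
= 13.4


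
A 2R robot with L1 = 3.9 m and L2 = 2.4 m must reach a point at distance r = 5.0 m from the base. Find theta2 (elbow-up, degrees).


cos(theta2) = (r^2 - L1^2 - L2^2) / (2*L1*L2)
cos(theta2) = (25.0 - 15.21 - 5.76) / 18.72
cos(theta2) = 0.215278
theta2 = 77.5682 degrees


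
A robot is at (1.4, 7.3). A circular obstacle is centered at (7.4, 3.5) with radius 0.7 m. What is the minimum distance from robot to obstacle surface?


center_dist = sqrt((1.4-7.4)^2 + (7.3-3.5)^2)
= sqrt(36.0 + 14.44)
= 7.1021
min_dist = center_dist - radius = 7.1021 - 0.7 = 6.4021 m


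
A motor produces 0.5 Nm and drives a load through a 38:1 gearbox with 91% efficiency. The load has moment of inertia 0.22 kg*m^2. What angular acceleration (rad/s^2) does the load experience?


tau_out = tau_motor * N * eta
= 0.5 * 38 * 0.91 = 17.29 Nm
alpha = tau_out / I = 17.29 / 0.22
= 78.5909 rad/s^2


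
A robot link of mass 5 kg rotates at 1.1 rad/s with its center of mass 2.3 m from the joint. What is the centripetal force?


F = m * omega^2 * r
= 5 * 1.1^2 * 2.3
= 5 * 1.21 * 2.3
= 13.915 N


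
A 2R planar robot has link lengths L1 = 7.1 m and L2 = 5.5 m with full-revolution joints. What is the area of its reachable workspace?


r_max = L1 + L2 = 12.6 m
r_min = |L1 - L2| = 1.6 m
Area = pi*(r_max^2 - r_min^2)
= pi*(158.76 - 2.56)
= pi * 156.2
= 490.7168 m^2


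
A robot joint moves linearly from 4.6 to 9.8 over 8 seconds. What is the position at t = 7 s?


s = t/T = 7/8 = 0.875
p(t) = p0 + (pf-p0)*s
= 4.6 + (9.8 - 4.6) * 0.875
= 9.15


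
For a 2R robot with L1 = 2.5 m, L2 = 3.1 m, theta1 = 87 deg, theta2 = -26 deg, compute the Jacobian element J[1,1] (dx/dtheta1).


J[1,1] = -L1*sin(t1) - L2*sin(t1+t2)
= -2.5*sin(87) - 3.1*sin(61)
= -5.2079


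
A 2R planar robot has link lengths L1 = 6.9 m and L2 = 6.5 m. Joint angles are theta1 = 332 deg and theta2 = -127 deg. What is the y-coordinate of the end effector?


Convert angles to radians: theta1 = 5.7945, theta2 = -2.2166
y = L1*sin(theta1) + L2*sin(theta1+theta2)
y = -3.2394 + -2.747
y = -5.9864


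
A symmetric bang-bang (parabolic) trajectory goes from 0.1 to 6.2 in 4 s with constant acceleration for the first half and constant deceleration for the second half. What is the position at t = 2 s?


Symmetric rest-to-rest: each phase covers (pf-p0)/2 in time T/2. 0.5*a*(T/2)^2 = (pf-p0)/2 => a = 4*(pf-p0)/T^2
a = 4*(6.2-0.1)/4^2 = 1.525
t = 2 is in the acceleration phase (t <= T/2).
p = p0 + 0.5*a*t^2 = 0.1 + 0.5*1.525*2^2
= 3.15


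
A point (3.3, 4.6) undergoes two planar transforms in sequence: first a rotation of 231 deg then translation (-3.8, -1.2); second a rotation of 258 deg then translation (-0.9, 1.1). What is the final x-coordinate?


After transform 1:
x1 = cos(231)*3.3 - sin(231)*4.6 + -3.8 = -2.3019
y1 = sin(231)*3.3 + cos(231)*4.6 + -1.2 = -6.6595
After transform 2:
x2 = cos(258)*-2.3019 - sin(258)*-6.6595 + -0.9
= -6.9353


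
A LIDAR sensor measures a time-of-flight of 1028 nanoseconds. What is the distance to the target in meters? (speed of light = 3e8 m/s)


tof = 1028 ns = 1.028e-06 s
dist = c * tof / 2
= 3e8 * 1.028e-06 / 2
= 154.2 m


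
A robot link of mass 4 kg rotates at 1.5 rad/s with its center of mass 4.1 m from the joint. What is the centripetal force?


F = m * omega^2 * r
= 4 * 1.5^2 * 4.1
= 4 * 2.25 * 4.1
= 36.9 N


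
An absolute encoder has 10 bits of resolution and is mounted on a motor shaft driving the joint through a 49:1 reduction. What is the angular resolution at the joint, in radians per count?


counts = 2^10 = 1024
effective counts at joint = 1024 * 49 = 50176
resolution = 2*pi / 50176
= 1.2522e-04 rad/count


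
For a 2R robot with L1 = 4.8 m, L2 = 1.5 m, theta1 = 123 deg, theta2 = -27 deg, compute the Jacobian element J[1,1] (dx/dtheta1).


J[1,1] = -L1*sin(t1) - L2*sin(t1+t2)
= -4.8*sin(123) - 1.5*sin(96)
= -5.5174


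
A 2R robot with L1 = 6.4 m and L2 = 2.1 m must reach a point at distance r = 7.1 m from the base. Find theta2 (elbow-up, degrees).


cos(theta2) = (r^2 - L1^2 - L2^2) / (2*L1*L2)
cos(theta2) = (50.41 - 40.96 - 4.41) / 26.88
cos(theta2) = 0.1875
theta2 = 79.1931 degrees


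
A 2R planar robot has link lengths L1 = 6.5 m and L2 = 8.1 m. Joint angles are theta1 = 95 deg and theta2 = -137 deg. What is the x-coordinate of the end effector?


Convert angles to radians: theta1 = 1.6581, theta2 = -2.3911
x = L1*cos(theta1) + L2*cos(theta1+theta2)
x = -0.5665 + 6.0195
x = 5.453


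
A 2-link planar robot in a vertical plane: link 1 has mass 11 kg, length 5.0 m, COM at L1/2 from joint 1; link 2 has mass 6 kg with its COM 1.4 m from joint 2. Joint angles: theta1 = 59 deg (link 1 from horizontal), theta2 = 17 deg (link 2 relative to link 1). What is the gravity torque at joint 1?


Horizontal distance from joint 1 to link-1 COM:
  x_c1 = (L1/2)*cos(t1) = 2.5 * 0.515 = 1.2876 m
Horizontal distance from joint 1 to link-2 COM:
  x_c2 = L1*cos(t1) + Lc2*cos(t1+t2)
       = 5.0*0.515 + 1.4*0.2419 = 2.9139 m
tau1 = m1*g*x_c1 + m2*g*x_c2
     = 11*9.81*1.2876 + 6*9.81*2.9139
     = 138.9444 + 171.511
     = 310.4554 Nm


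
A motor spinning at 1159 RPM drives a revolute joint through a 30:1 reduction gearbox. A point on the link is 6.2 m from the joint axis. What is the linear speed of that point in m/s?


omega_motor = 1159 * 2*pi/60 = 121.3702 rad/s
omega_joint = omega_motor / 30 = 4.0457 rad/s
v = omega_joint * r = 4.0457 * 6.2
= 25.0832 m/s


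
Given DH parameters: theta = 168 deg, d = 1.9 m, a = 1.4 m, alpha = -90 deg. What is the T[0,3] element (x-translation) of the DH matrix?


T[0,3] = a * cos(theta)
= 1.4 * cos(168 deg)
= 1.4 * -0.9781
= -1.3694


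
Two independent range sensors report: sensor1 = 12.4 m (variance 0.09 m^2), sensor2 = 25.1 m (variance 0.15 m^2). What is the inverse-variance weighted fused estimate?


w1 = (1/var1) / (1/var1 + 1/var2)
   = 11.1111 / (11.1111 + 6.6667) = 0.625
w2 = 1 - w1 = 0.375
fused = w1*s1 + w2*s2 = 7.75 + 9.4125
= 17.1625 m


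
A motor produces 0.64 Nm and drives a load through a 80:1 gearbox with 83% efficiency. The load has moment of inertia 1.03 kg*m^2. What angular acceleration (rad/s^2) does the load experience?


tau_out = tau_motor * N * eta
= 0.64 * 80 * 0.83 = 42.496 Nm
alpha = tau_out / I = 42.496 / 1.03
= 41.2583 rad/s^2


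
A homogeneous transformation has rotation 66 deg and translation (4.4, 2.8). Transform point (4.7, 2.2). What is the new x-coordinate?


x' = cos(theta)*px - sin(theta)*py + tx
= 0.4067*4.7 - 0.9135*2.2 + 4.4
= 4.3019


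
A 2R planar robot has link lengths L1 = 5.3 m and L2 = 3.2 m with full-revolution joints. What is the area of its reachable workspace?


r_max = L1 + L2 = 8.5 m
r_min = |L1 - L2| = 2.1 m
Area = pi*(r_max^2 - r_min^2)
= pi*(72.25 - 4.41)
= pi * 67.84
= 213.1256 m^2


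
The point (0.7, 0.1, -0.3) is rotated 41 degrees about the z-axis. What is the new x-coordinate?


Rotation about z-axis: x' = x*cos(theta) - y*sin(theta)
= 0.7 * 0.7547 - 0.1 * 0.6561
= 0.4627


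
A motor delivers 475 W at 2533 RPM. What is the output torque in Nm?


omega = 2533 * 2*pi/60 = 265.2551 rad/s
tau = P / omega = 475 / 265.2551
= 1.7907 Nm


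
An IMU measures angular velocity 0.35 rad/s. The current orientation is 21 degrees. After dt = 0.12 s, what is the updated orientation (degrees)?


delta_theta = w * dt = 0.35 * 0.12 = 0.042 rad
= 2.4064 deg
theta_new = 21 + 2.4064 = 23.4064 deg


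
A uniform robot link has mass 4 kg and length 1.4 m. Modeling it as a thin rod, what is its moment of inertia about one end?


I = (1/3) * m * L^2
= (1/3) * 4 * 1.4^2
= 0.333333 * 4 * 1.96
= 2.6133 kg*m^2


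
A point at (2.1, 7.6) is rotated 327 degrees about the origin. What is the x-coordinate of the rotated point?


x' = x*cos(theta) - y*sin(theta)
cos(327 deg) = 0.8387, sin(327 deg) = -0.5446
x' = 2.1 * 0.8387 - 7.6 * -0.5446
= 1.7612 - -4.1393
= 5.9005


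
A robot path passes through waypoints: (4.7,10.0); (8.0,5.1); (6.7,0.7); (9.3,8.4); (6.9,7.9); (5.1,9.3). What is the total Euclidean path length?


Segment lengths:
  seg1 = sqrt((3.3)^2 + (-4.9)^2) = 5.9076
  seg2 = sqrt((-1.3)^2 + (-4.4)^2) = 4.588
  seg3 = sqrt((2.6)^2 + (7.7)^2) = 8.1271
  seg4 = sqrt((-2.4)^2 + (-0.5)^2) = 2.4515
  seg5 = sqrt((-1.8)^2 + (1.4)^2) = 2.2804
Total = 23.3546


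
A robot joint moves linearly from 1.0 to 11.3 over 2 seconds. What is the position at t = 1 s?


s = t/T = 1/2 = 0.5
p(t) = p0 + (pf-p0)*s
= 1.0 + (11.3 - 1.0) * 0.5
= 6.15


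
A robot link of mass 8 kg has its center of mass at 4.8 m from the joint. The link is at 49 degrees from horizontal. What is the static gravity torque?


tau = m*g*L*cos(angle)
= 8 * 9.81 * 4.8 * cos(49 deg)
= 8 * 9.81 * 4.8 * 0.6561
= 247.1401 Nm
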